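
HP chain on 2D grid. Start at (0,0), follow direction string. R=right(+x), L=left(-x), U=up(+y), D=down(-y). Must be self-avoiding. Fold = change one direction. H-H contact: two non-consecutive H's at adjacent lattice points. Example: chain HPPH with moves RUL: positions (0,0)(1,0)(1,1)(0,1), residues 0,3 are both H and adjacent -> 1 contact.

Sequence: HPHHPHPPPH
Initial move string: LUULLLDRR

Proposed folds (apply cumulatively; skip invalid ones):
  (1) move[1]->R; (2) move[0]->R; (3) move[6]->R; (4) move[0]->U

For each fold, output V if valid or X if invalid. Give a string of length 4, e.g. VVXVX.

Initial: LUULLLDRR -> [(0, 0), (-1, 0), (-1, 1), (-1, 2), (-2, 2), (-3, 2), (-4, 2), (-4, 1), (-3, 1), (-2, 1)]
Fold 1: move[1]->R => LRULLLDRR INVALID (collision), skipped
Fold 2: move[0]->R => RUULLLDRR VALID
Fold 3: move[6]->R => RUULLLRRR INVALID (collision), skipped
Fold 4: move[0]->U => UUULLLDRR VALID

Answer: XVXV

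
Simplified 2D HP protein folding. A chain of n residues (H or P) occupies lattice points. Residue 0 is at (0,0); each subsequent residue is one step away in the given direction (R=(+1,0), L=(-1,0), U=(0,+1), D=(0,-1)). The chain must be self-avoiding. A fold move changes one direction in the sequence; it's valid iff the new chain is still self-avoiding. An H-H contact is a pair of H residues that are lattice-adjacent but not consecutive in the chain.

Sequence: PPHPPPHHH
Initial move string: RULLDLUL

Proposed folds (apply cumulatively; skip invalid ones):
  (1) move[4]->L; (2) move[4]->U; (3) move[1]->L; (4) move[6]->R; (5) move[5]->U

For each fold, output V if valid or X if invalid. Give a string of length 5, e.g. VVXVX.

Answer: VVXXV

Derivation:
Initial: RULLDLUL -> [(0, 0), (1, 0), (1, 1), (0, 1), (-1, 1), (-1, 0), (-2, 0), (-2, 1), (-3, 1)]
Fold 1: move[4]->L => RULLLLUL VALID
Fold 2: move[4]->U => RULLULUL VALID
Fold 3: move[1]->L => RLLLULUL INVALID (collision), skipped
Fold 4: move[6]->R => RULLULRL INVALID (collision), skipped
Fold 5: move[5]->U => RULLUUUL VALID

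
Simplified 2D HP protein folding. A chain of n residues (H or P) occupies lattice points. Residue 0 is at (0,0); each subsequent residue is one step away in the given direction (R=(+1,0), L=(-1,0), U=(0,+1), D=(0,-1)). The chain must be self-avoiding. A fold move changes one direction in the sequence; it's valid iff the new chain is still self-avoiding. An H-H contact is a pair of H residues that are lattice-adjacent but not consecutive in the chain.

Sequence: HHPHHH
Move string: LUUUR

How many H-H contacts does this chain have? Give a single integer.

Answer: 0

Derivation:
Positions: [(0, 0), (-1, 0), (-1, 1), (-1, 2), (-1, 3), (0, 3)]
No H-H contacts found.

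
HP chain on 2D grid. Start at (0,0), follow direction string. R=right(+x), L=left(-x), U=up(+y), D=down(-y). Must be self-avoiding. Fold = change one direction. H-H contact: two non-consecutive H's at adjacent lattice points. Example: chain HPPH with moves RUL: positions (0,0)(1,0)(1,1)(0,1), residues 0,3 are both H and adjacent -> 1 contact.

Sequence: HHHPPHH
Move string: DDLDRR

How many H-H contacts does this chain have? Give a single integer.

Positions: [(0, 0), (0, -1), (0, -2), (-1, -2), (-1, -3), (0, -3), (1, -3)]
H-H contact: residue 2 @(0,-2) - residue 5 @(0, -3)

Answer: 1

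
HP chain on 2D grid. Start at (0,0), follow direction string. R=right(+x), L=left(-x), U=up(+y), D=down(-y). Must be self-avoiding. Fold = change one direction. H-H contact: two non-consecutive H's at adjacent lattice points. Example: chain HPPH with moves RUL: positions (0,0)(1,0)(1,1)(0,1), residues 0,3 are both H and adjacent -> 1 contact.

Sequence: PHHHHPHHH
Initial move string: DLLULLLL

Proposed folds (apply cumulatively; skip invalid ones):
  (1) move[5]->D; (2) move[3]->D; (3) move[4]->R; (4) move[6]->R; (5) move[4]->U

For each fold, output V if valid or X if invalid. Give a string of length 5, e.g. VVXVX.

Initial: DLLULLLL -> [(0, 0), (0, -1), (-1, -1), (-2, -1), (-2, 0), (-3, 0), (-4, 0), (-5, 0), (-6, 0)]
Fold 1: move[5]->D => DLLULDLL VALID
Fold 2: move[3]->D => DLLDLDLL VALID
Fold 3: move[4]->R => DLLDRDLL VALID
Fold 4: move[6]->R => DLLDRDRL INVALID (collision), skipped
Fold 5: move[4]->U => DLLDUDLL INVALID (collision), skipped

Answer: VVVXX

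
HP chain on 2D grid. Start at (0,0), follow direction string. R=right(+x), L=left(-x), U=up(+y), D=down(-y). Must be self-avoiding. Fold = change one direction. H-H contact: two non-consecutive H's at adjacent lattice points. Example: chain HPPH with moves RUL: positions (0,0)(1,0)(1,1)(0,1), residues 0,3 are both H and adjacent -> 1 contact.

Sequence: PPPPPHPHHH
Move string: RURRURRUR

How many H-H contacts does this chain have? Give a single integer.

Positions: [(0, 0), (1, 0), (1, 1), (2, 1), (3, 1), (3, 2), (4, 2), (5, 2), (5, 3), (6, 3)]
No H-H contacts found.

Answer: 0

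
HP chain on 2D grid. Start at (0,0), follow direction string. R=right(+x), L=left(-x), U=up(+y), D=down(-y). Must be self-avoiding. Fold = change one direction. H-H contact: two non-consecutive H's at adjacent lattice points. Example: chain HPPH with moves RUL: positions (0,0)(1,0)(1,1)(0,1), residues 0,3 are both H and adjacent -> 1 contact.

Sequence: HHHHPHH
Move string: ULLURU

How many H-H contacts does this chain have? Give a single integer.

Answer: 1

Derivation:
Positions: [(0, 0), (0, 1), (-1, 1), (-2, 1), (-2, 2), (-1, 2), (-1, 3)]
H-H contact: residue 2 @(-1,1) - residue 5 @(-1, 2)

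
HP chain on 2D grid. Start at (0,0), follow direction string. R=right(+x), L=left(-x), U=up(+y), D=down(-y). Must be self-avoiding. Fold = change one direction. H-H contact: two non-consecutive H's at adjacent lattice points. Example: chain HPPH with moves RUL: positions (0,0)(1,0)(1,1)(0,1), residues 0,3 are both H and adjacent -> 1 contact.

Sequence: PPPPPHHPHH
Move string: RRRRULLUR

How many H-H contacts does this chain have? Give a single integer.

Answer: 1

Derivation:
Positions: [(0, 0), (1, 0), (2, 0), (3, 0), (4, 0), (4, 1), (3, 1), (2, 1), (2, 2), (3, 2)]
H-H contact: residue 6 @(3,1) - residue 9 @(3, 2)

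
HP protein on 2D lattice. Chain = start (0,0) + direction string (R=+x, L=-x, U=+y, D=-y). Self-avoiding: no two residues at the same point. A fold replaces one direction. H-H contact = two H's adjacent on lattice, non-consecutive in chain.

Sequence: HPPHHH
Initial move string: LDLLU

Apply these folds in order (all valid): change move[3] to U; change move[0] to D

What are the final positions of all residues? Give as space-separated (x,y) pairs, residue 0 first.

Answer: (0,0) (0,-1) (0,-2) (-1,-2) (-1,-1) (-1,0)

Derivation:
Initial moves: LDLLU
Fold: move[3]->U => LDLUU (positions: [(0, 0), (-1, 0), (-1, -1), (-2, -1), (-2, 0), (-2, 1)])
Fold: move[0]->D => DDLUU (positions: [(0, 0), (0, -1), (0, -2), (-1, -2), (-1, -1), (-1, 0)])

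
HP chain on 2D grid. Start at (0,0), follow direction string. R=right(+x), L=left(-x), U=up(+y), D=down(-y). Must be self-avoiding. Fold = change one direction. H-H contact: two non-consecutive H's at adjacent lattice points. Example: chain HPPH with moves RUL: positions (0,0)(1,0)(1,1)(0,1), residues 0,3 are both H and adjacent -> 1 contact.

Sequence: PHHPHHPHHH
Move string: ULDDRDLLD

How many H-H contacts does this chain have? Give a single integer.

Answer: 1

Derivation:
Positions: [(0, 0), (0, 1), (-1, 1), (-1, 0), (-1, -1), (0, -1), (0, -2), (-1, -2), (-2, -2), (-2, -3)]
H-H contact: residue 4 @(-1,-1) - residue 7 @(-1, -2)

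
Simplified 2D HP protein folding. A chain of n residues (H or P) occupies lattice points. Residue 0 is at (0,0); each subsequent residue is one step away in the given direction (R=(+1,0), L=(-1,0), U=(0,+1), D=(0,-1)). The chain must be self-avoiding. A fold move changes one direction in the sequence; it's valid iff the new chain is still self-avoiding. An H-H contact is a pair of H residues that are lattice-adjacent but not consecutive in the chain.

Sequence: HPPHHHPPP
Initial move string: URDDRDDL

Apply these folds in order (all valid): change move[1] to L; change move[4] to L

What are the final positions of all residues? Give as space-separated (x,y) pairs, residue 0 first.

Initial moves: URDDRDDL
Fold: move[1]->L => ULDDRDDL (positions: [(0, 0), (0, 1), (-1, 1), (-1, 0), (-1, -1), (0, -1), (0, -2), (0, -3), (-1, -3)])
Fold: move[4]->L => ULDDLDDL (positions: [(0, 0), (0, 1), (-1, 1), (-1, 0), (-1, -1), (-2, -1), (-2, -2), (-2, -3), (-3, -3)])

Answer: (0,0) (0,1) (-1,1) (-1,0) (-1,-1) (-2,-1) (-2,-2) (-2,-3) (-3,-3)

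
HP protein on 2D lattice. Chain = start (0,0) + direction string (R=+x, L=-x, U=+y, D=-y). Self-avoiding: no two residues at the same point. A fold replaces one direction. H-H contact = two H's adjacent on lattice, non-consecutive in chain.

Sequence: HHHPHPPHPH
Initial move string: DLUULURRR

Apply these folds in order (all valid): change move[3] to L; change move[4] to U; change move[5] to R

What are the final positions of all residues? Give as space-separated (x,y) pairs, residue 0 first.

Initial moves: DLUULURRR
Fold: move[3]->L => DLULLURRR (positions: [(0, 0), (0, -1), (-1, -1), (-1, 0), (-2, 0), (-3, 0), (-3, 1), (-2, 1), (-1, 1), (0, 1)])
Fold: move[4]->U => DLULUURRR (positions: [(0, 0), (0, -1), (-1, -1), (-1, 0), (-2, 0), (-2, 1), (-2, 2), (-1, 2), (0, 2), (1, 2)])
Fold: move[5]->R => DLULURRRR (positions: [(0, 0), (0, -1), (-1, -1), (-1, 0), (-2, 0), (-2, 1), (-1, 1), (0, 1), (1, 1), (2, 1)])

Answer: (0,0) (0,-1) (-1,-1) (-1,0) (-2,0) (-2,1) (-1,1) (0,1) (1,1) (2,1)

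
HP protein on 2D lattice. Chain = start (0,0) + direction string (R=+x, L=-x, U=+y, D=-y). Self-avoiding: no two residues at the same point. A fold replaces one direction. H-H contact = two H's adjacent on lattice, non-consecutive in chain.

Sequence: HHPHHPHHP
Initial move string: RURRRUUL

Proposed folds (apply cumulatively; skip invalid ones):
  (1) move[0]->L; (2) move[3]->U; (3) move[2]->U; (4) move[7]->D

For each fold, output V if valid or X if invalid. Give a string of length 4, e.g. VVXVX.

Initial: RURRRUUL -> [(0, 0), (1, 0), (1, 1), (2, 1), (3, 1), (4, 1), (4, 2), (4, 3), (3, 3)]
Fold 1: move[0]->L => LURRRUUL VALID
Fold 2: move[3]->U => LURURUUL VALID
Fold 3: move[2]->U => LUUURUUL VALID
Fold 4: move[7]->D => LUUURUUD INVALID (collision), skipped

Answer: VVVX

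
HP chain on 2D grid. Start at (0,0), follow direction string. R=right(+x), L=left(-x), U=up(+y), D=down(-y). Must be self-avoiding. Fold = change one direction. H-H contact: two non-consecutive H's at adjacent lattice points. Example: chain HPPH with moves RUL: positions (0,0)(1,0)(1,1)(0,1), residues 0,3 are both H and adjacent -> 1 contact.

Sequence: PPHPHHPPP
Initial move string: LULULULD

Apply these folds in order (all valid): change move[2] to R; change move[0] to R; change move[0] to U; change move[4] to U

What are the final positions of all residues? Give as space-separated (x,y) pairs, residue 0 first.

Initial moves: LULULULD
Fold: move[2]->R => LURULULD (positions: [(0, 0), (-1, 0), (-1, 1), (0, 1), (0, 2), (-1, 2), (-1, 3), (-2, 3), (-2, 2)])
Fold: move[0]->R => RURULULD (positions: [(0, 0), (1, 0), (1, 1), (2, 1), (2, 2), (1, 2), (1, 3), (0, 3), (0, 2)])
Fold: move[0]->U => UURULULD (positions: [(0, 0), (0, 1), (0, 2), (1, 2), (1, 3), (0, 3), (0, 4), (-1, 4), (-1, 3)])
Fold: move[4]->U => UURUUULD (positions: [(0, 0), (0, 1), (0, 2), (1, 2), (1, 3), (1, 4), (1, 5), (0, 5), (0, 4)])

Answer: (0,0) (0,1) (0,2) (1,2) (1,3) (1,4) (1,5) (0,5) (0,4)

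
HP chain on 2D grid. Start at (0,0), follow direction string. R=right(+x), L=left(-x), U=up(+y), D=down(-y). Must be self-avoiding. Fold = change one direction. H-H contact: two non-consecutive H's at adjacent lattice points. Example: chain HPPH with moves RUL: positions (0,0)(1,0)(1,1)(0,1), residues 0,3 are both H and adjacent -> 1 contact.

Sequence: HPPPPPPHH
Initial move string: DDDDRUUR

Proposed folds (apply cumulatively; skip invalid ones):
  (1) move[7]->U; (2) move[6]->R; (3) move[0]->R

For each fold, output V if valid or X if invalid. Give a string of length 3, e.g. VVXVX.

Initial: DDDDRUUR -> [(0, 0), (0, -1), (0, -2), (0, -3), (0, -4), (1, -4), (1, -3), (1, -2), (2, -2)]
Fold 1: move[7]->U => DDDDRUUU VALID
Fold 2: move[6]->R => DDDDRURU VALID
Fold 3: move[0]->R => RDDDRURU VALID

Answer: VVV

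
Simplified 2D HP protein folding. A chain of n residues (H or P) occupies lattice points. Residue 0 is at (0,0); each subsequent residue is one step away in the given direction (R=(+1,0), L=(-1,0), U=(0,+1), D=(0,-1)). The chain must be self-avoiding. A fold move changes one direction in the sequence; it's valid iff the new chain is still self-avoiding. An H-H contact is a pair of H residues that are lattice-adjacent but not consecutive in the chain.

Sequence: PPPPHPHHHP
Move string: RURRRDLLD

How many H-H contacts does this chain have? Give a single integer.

Answer: 1

Derivation:
Positions: [(0, 0), (1, 0), (1, 1), (2, 1), (3, 1), (4, 1), (4, 0), (3, 0), (2, 0), (2, -1)]
H-H contact: residue 4 @(3,1) - residue 7 @(3, 0)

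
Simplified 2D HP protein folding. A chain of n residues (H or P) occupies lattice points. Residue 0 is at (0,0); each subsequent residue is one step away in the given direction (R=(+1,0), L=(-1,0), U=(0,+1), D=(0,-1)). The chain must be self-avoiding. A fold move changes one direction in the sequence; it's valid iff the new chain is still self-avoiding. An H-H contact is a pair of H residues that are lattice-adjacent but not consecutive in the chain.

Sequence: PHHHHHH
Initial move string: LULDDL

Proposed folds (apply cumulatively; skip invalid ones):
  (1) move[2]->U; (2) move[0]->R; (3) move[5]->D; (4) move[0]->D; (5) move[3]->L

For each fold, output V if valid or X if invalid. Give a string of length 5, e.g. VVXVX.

Answer: XXVXV

Derivation:
Initial: LULDDL -> [(0, 0), (-1, 0), (-1, 1), (-2, 1), (-2, 0), (-2, -1), (-3, -1)]
Fold 1: move[2]->U => LUUDDL INVALID (collision), skipped
Fold 2: move[0]->R => RULDDL INVALID (collision), skipped
Fold 3: move[5]->D => LULDDD VALID
Fold 4: move[0]->D => DULDDD INVALID (collision), skipped
Fold 5: move[3]->L => LULLDD VALID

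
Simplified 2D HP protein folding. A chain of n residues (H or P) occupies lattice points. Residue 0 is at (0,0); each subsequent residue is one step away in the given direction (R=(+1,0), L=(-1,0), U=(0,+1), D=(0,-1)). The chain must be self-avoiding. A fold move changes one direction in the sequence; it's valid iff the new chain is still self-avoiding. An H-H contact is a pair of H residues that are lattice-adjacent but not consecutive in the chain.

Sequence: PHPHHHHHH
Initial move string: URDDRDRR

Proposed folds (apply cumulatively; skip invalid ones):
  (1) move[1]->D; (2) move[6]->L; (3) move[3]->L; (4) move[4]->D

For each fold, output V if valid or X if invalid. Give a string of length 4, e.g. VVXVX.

Initial: URDDRDRR -> [(0, 0), (0, 1), (1, 1), (1, 0), (1, -1), (2, -1), (2, -2), (3, -2), (4, -2)]
Fold 1: move[1]->D => UDDDRDRR INVALID (collision), skipped
Fold 2: move[6]->L => URDDRDLR INVALID (collision), skipped
Fold 3: move[3]->L => URDLRDRR INVALID (collision), skipped
Fold 4: move[4]->D => URDDDDRR VALID

Answer: XXXV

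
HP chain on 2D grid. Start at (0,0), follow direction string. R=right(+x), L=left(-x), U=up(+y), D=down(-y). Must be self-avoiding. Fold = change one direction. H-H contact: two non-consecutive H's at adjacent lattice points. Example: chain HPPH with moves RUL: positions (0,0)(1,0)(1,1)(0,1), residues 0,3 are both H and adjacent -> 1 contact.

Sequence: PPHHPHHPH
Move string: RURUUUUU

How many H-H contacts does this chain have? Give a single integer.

Answer: 0

Derivation:
Positions: [(0, 0), (1, 0), (1, 1), (2, 1), (2, 2), (2, 3), (2, 4), (2, 5), (2, 6)]
No H-H contacts found.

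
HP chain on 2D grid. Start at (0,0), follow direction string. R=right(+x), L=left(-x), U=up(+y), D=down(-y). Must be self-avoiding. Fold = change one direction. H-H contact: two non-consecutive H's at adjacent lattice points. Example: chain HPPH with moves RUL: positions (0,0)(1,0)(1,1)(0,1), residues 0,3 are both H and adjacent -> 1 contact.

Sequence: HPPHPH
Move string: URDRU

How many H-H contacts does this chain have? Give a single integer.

Answer: 1

Derivation:
Positions: [(0, 0), (0, 1), (1, 1), (1, 0), (2, 0), (2, 1)]
H-H contact: residue 0 @(0,0) - residue 3 @(1, 0)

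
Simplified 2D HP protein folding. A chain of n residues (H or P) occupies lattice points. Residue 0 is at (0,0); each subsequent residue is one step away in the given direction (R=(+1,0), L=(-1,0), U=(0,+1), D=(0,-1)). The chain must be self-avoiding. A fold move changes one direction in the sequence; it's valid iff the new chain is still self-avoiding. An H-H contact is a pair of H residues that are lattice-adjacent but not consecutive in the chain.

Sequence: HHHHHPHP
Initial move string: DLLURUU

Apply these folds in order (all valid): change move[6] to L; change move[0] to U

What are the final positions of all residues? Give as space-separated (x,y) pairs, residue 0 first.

Answer: (0,0) (0,1) (-1,1) (-2,1) (-2,2) (-1,2) (-1,3) (-2,3)

Derivation:
Initial moves: DLLURUU
Fold: move[6]->L => DLLURUL (positions: [(0, 0), (0, -1), (-1, -1), (-2, -1), (-2, 0), (-1, 0), (-1, 1), (-2, 1)])
Fold: move[0]->U => ULLURUL (positions: [(0, 0), (0, 1), (-1, 1), (-2, 1), (-2, 2), (-1, 2), (-1, 3), (-2, 3)])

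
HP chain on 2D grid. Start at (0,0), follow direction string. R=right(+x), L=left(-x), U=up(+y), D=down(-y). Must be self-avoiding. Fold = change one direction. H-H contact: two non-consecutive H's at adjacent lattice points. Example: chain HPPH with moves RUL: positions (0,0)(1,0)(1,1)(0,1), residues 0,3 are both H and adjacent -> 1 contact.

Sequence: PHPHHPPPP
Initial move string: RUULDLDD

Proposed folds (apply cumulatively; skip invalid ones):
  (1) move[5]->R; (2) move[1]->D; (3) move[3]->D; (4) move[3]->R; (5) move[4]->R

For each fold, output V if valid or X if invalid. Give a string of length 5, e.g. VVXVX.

Answer: XXXXX

Derivation:
Initial: RUULDLDD -> [(0, 0), (1, 0), (1, 1), (1, 2), (0, 2), (0, 1), (-1, 1), (-1, 0), (-1, -1)]
Fold 1: move[5]->R => RUULDRDD INVALID (collision), skipped
Fold 2: move[1]->D => RDULDLDD INVALID (collision), skipped
Fold 3: move[3]->D => RUUDDLDD INVALID (collision), skipped
Fold 4: move[3]->R => RUURDLDD INVALID (collision), skipped
Fold 5: move[4]->R => RUULRLDD INVALID (collision), skipped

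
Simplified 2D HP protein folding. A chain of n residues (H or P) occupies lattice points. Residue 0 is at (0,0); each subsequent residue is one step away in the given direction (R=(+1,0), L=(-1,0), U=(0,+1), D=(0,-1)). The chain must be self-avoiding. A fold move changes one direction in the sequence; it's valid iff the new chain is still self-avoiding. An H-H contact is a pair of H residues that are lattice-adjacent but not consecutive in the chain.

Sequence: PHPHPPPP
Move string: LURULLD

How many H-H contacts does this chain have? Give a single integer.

Answer: 0

Derivation:
Positions: [(0, 0), (-1, 0), (-1, 1), (0, 1), (0, 2), (-1, 2), (-2, 2), (-2, 1)]
No H-H contacts found.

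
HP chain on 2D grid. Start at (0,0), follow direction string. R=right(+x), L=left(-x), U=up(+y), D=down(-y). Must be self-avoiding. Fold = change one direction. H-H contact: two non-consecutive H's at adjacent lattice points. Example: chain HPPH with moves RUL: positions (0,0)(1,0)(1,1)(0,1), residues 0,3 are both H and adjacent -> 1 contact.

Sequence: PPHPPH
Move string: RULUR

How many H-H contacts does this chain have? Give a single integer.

Answer: 1

Derivation:
Positions: [(0, 0), (1, 0), (1, 1), (0, 1), (0, 2), (1, 2)]
H-H contact: residue 2 @(1,1) - residue 5 @(1, 2)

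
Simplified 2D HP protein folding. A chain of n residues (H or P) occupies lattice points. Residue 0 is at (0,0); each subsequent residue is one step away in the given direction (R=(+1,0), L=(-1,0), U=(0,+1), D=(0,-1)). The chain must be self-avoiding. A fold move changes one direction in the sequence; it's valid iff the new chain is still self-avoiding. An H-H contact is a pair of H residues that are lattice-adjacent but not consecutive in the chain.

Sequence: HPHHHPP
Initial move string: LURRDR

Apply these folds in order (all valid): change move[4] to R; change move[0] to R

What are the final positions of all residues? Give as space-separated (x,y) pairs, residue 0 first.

Initial moves: LURRDR
Fold: move[4]->R => LURRRR (positions: [(0, 0), (-1, 0), (-1, 1), (0, 1), (1, 1), (2, 1), (3, 1)])
Fold: move[0]->R => RURRRR (positions: [(0, 0), (1, 0), (1, 1), (2, 1), (3, 1), (4, 1), (5, 1)])

Answer: (0,0) (1,0) (1,1) (2,1) (3,1) (4,1) (5,1)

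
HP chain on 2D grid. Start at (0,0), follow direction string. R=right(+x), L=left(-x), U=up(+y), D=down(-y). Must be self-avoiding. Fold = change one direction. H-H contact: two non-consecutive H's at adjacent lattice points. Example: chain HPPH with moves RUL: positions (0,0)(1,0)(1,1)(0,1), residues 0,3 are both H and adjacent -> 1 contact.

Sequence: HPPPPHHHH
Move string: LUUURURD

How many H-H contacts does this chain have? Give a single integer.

Answer: 1

Derivation:
Positions: [(0, 0), (-1, 0), (-1, 1), (-1, 2), (-1, 3), (0, 3), (0, 4), (1, 4), (1, 3)]
H-H contact: residue 5 @(0,3) - residue 8 @(1, 3)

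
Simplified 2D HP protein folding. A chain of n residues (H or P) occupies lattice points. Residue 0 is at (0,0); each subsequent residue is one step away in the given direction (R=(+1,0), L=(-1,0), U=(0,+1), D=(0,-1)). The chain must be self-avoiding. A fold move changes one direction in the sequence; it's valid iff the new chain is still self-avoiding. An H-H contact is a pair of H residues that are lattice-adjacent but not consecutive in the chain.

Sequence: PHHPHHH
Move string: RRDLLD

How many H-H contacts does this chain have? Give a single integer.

Answer: 1

Derivation:
Positions: [(0, 0), (1, 0), (2, 0), (2, -1), (1, -1), (0, -1), (0, -2)]
H-H contact: residue 1 @(1,0) - residue 4 @(1, -1)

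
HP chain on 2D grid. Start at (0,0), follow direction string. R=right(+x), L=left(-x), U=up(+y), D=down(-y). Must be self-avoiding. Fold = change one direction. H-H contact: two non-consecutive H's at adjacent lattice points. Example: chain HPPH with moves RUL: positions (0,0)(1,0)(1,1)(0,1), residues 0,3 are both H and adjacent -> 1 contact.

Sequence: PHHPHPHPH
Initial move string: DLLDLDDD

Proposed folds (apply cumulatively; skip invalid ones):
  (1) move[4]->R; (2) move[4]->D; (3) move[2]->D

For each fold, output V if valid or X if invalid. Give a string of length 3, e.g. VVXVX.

Initial: DLLDLDDD -> [(0, 0), (0, -1), (-1, -1), (-2, -1), (-2, -2), (-3, -2), (-3, -3), (-3, -4), (-3, -5)]
Fold 1: move[4]->R => DLLDRDDD VALID
Fold 2: move[4]->D => DLLDDDDD VALID
Fold 3: move[2]->D => DLDDDDDD VALID

Answer: VVV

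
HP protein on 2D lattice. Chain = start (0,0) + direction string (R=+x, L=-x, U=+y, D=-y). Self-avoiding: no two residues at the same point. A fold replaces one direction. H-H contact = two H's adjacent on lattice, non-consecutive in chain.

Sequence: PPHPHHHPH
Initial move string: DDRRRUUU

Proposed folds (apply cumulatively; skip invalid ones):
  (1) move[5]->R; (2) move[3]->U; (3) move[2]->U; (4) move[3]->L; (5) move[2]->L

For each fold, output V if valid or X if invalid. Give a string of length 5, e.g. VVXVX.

Answer: VVXXX

Derivation:
Initial: DDRRRUUU -> [(0, 0), (0, -1), (0, -2), (1, -2), (2, -2), (3, -2), (3, -1), (3, 0), (3, 1)]
Fold 1: move[5]->R => DDRRRRUU VALID
Fold 2: move[3]->U => DDRURRUU VALID
Fold 3: move[2]->U => DDUURRUU INVALID (collision), skipped
Fold 4: move[3]->L => DDRLRRUU INVALID (collision), skipped
Fold 5: move[2]->L => DDLURRUU INVALID (collision), skipped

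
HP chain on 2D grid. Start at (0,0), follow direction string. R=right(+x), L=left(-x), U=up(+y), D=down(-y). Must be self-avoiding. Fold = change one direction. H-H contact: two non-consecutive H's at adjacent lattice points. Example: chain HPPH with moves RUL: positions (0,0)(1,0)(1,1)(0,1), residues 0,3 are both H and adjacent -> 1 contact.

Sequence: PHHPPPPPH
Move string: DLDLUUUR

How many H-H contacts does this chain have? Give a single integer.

Positions: [(0, 0), (0, -1), (-1, -1), (-1, -2), (-2, -2), (-2, -1), (-2, 0), (-2, 1), (-1, 1)]
No H-H contacts found.

Answer: 0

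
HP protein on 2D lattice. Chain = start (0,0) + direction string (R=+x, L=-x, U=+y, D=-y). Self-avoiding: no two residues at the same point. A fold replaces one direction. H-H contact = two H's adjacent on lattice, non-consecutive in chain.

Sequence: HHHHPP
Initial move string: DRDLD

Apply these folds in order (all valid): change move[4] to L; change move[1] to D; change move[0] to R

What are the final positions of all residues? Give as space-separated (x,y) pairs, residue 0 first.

Answer: (0,0) (1,0) (1,-1) (1,-2) (0,-2) (-1,-2)

Derivation:
Initial moves: DRDLD
Fold: move[4]->L => DRDLL (positions: [(0, 0), (0, -1), (1, -1), (1, -2), (0, -2), (-1, -2)])
Fold: move[1]->D => DDDLL (positions: [(0, 0), (0, -1), (0, -2), (0, -3), (-1, -3), (-2, -3)])
Fold: move[0]->R => RDDLL (positions: [(0, 0), (1, 0), (1, -1), (1, -2), (0, -2), (-1, -2)])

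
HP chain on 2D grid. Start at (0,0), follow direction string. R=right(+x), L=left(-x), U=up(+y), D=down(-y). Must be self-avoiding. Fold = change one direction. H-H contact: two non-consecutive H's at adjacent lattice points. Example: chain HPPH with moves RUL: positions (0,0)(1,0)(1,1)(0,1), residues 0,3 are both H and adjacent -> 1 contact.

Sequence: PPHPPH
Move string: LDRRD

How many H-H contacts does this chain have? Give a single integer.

Answer: 0

Derivation:
Positions: [(0, 0), (-1, 0), (-1, -1), (0, -1), (1, -1), (1, -2)]
No H-H contacts found.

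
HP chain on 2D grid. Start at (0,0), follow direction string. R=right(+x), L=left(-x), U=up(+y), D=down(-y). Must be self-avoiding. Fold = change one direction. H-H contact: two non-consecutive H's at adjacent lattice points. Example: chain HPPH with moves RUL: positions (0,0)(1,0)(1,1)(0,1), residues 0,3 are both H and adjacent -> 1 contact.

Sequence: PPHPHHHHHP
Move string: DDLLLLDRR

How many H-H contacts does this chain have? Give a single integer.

Answer: 1

Derivation:
Positions: [(0, 0), (0, -1), (0, -2), (-1, -2), (-2, -2), (-3, -2), (-4, -2), (-4, -3), (-3, -3), (-2, -3)]
H-H contact: residue 5 @(-3,-2) - residue 8 @(-3, -3)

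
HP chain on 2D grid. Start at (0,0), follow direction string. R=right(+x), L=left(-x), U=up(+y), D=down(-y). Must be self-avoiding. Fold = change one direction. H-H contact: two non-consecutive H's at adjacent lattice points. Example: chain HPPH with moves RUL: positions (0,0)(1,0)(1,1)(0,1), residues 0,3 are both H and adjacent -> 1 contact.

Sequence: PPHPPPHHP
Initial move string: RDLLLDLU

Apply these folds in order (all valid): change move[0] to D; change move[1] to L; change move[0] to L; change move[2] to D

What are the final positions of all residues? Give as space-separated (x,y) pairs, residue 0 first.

Answer: (0,0) (-1,0) (-2,0) (-2,-1) (-3,-1) (-4,-1) (-4,-2) (-5,-2) (-5,-1)

Derivation:
Initial moves: RDLLLDLU
Fold: move[0]->D => DDLLLDLU (positions: [(0, 0), (0, -1), (0, -2), (-1, -2), (-2, -2), (-3, -2), (-3, -3), (-4, -3), (-4, -2)])
Fold: move[1]->L => DLLLLDLU (positions: [(0, 0), (0, -1), (-1, -1), (-2, -1), (-3, -1), (-4, -1), (-4, -2), (-5, -2), (-5, -1)])
Fold: move[0]->L => LLLLLDLU (positions: [(0, 0), (-1, 0), (-2, 0), (-3, 0), (-4, 0), (-5, 0), (-5, -1), (-6, -1), (-6, 0)])
Fold: move[2]->D => LLDLLDLU (positions: [(0, 0), (-1, 0), (-2, 0), (-2, -1), (-3, -1), (-4, -1), (-4, -2), (-5, -2), (-5, -1)])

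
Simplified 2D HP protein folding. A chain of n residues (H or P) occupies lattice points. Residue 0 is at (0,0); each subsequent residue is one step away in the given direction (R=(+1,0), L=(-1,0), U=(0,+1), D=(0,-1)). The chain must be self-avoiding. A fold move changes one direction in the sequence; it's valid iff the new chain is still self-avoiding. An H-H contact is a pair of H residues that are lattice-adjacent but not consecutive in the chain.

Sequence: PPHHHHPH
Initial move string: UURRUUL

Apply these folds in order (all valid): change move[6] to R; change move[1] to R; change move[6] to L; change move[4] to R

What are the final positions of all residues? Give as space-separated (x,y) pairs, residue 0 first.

Initial moves: UURRUUL
Fold: move[6]->R => UURRUUR (positions: [(0, 0), (0, 1), (0, 2), (1, 2), (2, 2), (2, 3), (2, 4), (3, 4)])
Fold: move[1]->R => URRRUUR (positions: [(0, 0), (0, 1), (1, 1), (2, 1), (3, 1), (3, 2), (3, 3), (4, 3)])
Fold: move[6]->L => URRRUUL (positions: [(0, 0), (0, 1), (1, 1), (2, 1), (3, 1), (3, 2), (3, 3), (2, 3)])
Fold: move[4]->R => URRRRUL (positions: [(0, 0), (0, 1), (1, 1), (2, 1), (3, 1), (4, 1), (4, 2), (3, 2)])

Answer: (0,0) (0,1) (1,1) (2,1) (3,1) (4,1) (4,2) (3,2)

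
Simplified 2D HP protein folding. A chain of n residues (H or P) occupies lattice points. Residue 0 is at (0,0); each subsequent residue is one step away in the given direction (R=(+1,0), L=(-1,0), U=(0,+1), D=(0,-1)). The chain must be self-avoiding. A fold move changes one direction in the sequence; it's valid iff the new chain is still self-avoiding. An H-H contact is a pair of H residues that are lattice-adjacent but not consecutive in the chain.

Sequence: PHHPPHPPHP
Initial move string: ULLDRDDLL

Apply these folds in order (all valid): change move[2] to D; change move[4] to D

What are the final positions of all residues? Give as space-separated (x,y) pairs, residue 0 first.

Initial moves: ULLDRDDLL
Fold: move[2]->D => ULDDRDDLL (positions: [(0, 0), (0, 1), (-1, 1), (-1, 0), (-1, -1), (0, -1), (0, -2), (0, -3), (-1, -3), (-2, -3)])
Fold: move[4]->D => ULDDDDDLL (positions: [(0, 0), (0, 1), (-1, 1), (-1, 0), (-1, -1), (-1, -2), (-1, -3), (-1, -4), (-2, -4), (-3, -4)])

Answer: (0,0) (0,1) (-1,1) (-1,0) (-1,-1) (-1,-2) (-1,-3) (-1,-4) (-2,-4) (-3,-4)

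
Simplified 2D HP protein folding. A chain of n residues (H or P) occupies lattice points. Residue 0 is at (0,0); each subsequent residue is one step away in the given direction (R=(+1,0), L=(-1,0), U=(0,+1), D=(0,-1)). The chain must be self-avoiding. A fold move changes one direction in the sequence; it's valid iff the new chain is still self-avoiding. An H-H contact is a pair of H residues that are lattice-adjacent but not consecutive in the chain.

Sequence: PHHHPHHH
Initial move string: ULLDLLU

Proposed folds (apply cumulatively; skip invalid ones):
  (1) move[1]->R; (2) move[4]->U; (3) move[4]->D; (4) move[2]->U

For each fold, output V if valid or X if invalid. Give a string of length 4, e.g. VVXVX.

Answer: XXVX

Derivation:
Initial: ULLDLLU -> [(0, 0), (0, 1), (-1, 1), (-2, 1), (-2, 0), (-3, 0), (-4, 0), (-4, 1)]
Fold 1: move[1]->R => URLDLLU INVALID (collision), skipped
Fold 2: move[4]->U => ULLDULU INVALID (collision), skipped
Fold 3: move[4]->D => ULLDDLU VALID
Fold 4: move[2]->U => ULUDDLU INVALID (collision), skipped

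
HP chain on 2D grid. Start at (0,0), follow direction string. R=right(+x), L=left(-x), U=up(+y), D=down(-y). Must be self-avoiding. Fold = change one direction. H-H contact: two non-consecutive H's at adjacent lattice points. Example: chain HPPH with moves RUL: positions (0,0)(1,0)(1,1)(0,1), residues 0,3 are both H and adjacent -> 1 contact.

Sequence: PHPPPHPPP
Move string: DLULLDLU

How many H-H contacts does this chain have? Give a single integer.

Positions: [(0, 0), (0, -1), (-1, -1), (-1, 0), (-2, 0), (-3, 0), (-3, -1), (-4, -1), (-4, 0)]
No H-H contacts found.

Answer: 0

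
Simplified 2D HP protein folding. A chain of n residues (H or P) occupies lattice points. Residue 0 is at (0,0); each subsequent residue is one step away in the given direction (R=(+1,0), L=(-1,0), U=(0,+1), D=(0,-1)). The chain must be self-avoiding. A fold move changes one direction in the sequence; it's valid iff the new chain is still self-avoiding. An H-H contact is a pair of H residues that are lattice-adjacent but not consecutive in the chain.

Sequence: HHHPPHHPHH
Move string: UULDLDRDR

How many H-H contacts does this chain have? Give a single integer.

Answer: 1

Derivation:
Positions: [(0, 0), (0, 1), (0, 2), (-1, 2), (-1, 1), (-2, 1), (-2, 0), (-1, 0), (-1, -1), (0, -1)]
H-H contact: residue 0 @(0,0) - residue 9 @(0, -1)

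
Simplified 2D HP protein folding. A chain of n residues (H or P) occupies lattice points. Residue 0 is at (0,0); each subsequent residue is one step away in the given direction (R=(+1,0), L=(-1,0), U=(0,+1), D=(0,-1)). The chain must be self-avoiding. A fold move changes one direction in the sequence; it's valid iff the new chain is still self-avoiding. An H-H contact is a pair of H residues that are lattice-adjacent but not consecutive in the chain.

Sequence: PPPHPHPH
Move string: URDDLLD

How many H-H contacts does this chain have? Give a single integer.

Answer: 0

Derivation:
Positions: [(0, 0), (0, 1), (1, 1), (1, 0), (1, -1), (0, -1), (-1, -1), (-1, -2)]
No H-H contacts found.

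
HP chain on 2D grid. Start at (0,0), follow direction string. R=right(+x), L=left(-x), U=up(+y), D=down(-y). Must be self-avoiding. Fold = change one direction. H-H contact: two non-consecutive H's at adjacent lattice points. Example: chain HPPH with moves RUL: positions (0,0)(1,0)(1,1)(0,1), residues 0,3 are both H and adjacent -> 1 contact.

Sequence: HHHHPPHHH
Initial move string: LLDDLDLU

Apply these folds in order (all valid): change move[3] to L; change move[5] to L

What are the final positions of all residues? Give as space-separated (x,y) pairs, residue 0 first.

Answer: (0,0) (-1,0) (-2,0) (-2,-1) (-3,-1) (-4,-1) (-5,-1) (-6,-1) (-6,0)

Derivation:
Initial moves: LLDDLDLU
Fold: move[3]->L => LLDLLDLU (positions: [(0, 0), (-1, 0), (-2, 0), (-2, -1), (-3, -1), (-4, -1), (-4, -2), (-5, -2), (-5, -1)])
Fold: move[5]->L => LLDLLLLU (positions: [(0, 0), (-1, 0), (-2, 0), (-2, -1), (-3, -1), (-4, -1), (-5, -1), (-6, -1), (-6, 0)])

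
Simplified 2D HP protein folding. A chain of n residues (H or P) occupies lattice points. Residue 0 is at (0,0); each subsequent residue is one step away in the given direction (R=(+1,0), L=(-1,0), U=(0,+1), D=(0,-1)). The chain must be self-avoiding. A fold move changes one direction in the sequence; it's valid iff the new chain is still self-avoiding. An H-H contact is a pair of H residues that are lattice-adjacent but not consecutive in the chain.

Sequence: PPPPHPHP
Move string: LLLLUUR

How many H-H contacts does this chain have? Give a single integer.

Answer: 0

Derivation:
Positions: [(0, 0), (-1, 0), (-2, 0), (-3, 0), (-4, 0), (-4, 1), (-4, 2), (-3, 2)]
No H-H contacts found.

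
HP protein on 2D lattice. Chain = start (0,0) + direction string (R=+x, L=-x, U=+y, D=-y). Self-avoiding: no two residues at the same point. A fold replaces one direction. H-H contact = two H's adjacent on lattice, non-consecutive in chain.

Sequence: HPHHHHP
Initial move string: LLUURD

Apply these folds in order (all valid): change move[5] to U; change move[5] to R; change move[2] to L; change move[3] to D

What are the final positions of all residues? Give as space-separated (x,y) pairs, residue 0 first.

Answer: (0,0) (-1,0) (-2,0) (-3,0) (-3,-1) (-2,-1) (-1,-1)

Derivation:
Initial moves: LLUURD
Fold: move[5]->U => LLUURU (positions: [(0, 0), (-1, 0), (-2, 0), (-2, 1), (-2, 2), (-1, 2), (-1, 3)])
Fold: move[5]->R => LLUURR (positions: [(0, 0), (-1, 0), (-2, 0), (-2, 1), (-2, 2), (-1, 2), (0, 2)])
Fold: move[2]->L => LLLURR (positions: [(0, 0), (-1, 0), (-2, 0), (-3, 0), (-3, 1), (-2, 1), (-1, 1)])
Fold: move[3]->D => LLLDRR (positions: [(0, 0), (-1, 0), (-2, 0), (-3, 0), (-3, -1), (-2, -1), (-1, -1)])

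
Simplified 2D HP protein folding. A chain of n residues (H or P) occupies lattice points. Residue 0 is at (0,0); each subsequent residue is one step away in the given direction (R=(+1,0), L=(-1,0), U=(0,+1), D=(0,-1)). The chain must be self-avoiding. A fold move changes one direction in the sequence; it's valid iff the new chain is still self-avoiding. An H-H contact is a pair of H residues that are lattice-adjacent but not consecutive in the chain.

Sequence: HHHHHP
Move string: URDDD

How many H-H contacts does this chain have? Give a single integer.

Answer: 1

Derivation:
Positions: [(0, 0), (0, 1), (1, 1), (1, 0), (1, -1), (1, -2)]
H-H contact: residue 0 @(0,0) - residue 3 @(1, 0)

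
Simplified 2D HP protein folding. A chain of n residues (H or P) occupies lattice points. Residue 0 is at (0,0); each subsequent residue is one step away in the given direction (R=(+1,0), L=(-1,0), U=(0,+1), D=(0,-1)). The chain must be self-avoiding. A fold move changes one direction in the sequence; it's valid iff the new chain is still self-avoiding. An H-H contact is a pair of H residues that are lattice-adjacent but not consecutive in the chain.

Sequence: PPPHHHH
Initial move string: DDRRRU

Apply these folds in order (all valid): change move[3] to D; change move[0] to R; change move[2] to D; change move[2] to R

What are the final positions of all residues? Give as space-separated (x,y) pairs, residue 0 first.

Initial moves: DDRRRU
Fold: move[3]->D => DDRDRU (positions: [(0, 0), (0, -1), (0, -2), (1, -2), (1, -3), (2, -3), (2, -2)])
Fold: move[0]->R => RDRDRU (positions: [(0, 0), (1, 0), (1, -1), (2, -1), (2, -2), (3, -2), (3, -1)])
Fold: move[2]->D => RDDDRU (positions: [(0, 0), (1, 0), (1, -1), (1, -2), (1, -3), (2, -3), (2, -2)])
Fold: move[2]->R => RDRDRU (positions: [(0, 0), (1, 0), (1, -1), (2, -1), (2, -2), (3, -2), (3, -1)])

Answer: (0,0) (1,0) (1,-1) (2,-1) (2,-2) (3,-2) (3,-1)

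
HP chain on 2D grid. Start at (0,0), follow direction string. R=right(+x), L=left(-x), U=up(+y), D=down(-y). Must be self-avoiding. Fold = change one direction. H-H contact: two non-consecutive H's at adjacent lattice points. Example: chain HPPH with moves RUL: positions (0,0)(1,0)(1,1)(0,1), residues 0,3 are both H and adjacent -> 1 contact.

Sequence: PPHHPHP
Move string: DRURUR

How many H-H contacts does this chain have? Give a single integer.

Answer: 0

Derivation:
Positions: [(0, 0), (0, -1), (1, -1), (1, 0), (2, 0), (2, 1), (3, 1)]
No H-H contacts found.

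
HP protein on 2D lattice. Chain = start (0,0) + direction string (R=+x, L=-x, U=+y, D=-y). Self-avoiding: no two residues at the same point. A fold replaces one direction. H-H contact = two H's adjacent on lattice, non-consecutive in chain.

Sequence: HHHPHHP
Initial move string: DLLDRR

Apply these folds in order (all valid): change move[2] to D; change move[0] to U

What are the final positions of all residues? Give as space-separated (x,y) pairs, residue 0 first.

Answer: (0,0) (0,1) (-1,1) (-1,0) (-1,-1) (0,-1) (1,-1)

Derivation:
Initial moves: DLLDRR
Fold: move[2]->D => DLDDRR (positions: [(0, 0), (0, -1), (-1, -1), (-1, -2), (-1, -3), (0, -3), (1, -3)])
Fold: move[0]->U => ULDDRR (positions: [(0, 0), (0, 1), (-1, 1), (-1, 0), (-1, -1), (0, -1), (1, -1)])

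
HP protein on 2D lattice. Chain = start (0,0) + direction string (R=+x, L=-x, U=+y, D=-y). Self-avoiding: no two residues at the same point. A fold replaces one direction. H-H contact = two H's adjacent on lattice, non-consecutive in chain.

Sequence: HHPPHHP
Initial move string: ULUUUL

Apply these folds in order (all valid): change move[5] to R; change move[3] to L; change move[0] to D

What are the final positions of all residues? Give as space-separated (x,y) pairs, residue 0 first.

Answer: (0,0) (0,-1) (-1,-1) (-1,0) (-2,0) (-2,1) (-1,1)

Derivation:
Initial moves: ULUUUL
Fold: move[5]->R => ULUUUR (positions: [(0, 0), (0, 1), (-1, 1), (-1, 2), (-1, 3), (-1, 4), (0, 4)])
Fold: move[3]->L => ULULUR (positions: [(0, 0), (0, 1), (-1, 1), (-1, 2), (-2, 2), (-2, 3), (-1, 3)])
Fold: move[0]->D => DLULUR (positions: [(0, 0), (0, -1), (-1, -1), (-1, 0), (-2, 0), (-2, 1), (-1, 1)])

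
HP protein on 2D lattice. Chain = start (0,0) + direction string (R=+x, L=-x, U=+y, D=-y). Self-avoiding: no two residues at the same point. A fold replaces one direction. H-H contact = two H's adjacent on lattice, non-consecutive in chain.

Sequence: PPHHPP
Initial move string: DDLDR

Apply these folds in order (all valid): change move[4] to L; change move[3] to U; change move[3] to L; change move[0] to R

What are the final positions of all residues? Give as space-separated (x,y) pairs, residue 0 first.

Answer: (0,0) (1,0) (1,-1) (0,-1) (-1,-1) (-2,-1)

Derivation:
Initial moves: DDLDR
Fold: move[4]->L => DDLDL (positions: [(0, 0), (0, -1), (0, -2), (-1, -2), (-1, -3), (-2, -3)])
Fold: move[3]->U => DDLUL (positions: [(0, 0), (0, -1), (0, -2), (-1, -2), (-1, -1), (-2, -1)])
Fold: move[3]->L => DDLLL (positions: [(0, 0), (0, -1), (0, -2), (-1, -2), (-2, -2), (-3, -2)])
Fold: move[0]->R => RDLLL (positions: [(0, 0), (1, 0), (1, -1), (0, -1), (-1, -1), (-2, -1)])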